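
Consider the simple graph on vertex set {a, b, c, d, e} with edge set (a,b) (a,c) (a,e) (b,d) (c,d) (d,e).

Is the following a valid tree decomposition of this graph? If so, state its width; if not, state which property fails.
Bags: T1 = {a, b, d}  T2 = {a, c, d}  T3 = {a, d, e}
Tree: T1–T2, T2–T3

Vertex coverage: the bags together contain {a, b, c, d, e}, the full vertex set. Edge coverage: each edge of G has both endpoints in at least one bag. Running intersection: for every vertex, the bags containing it form a connected subtree. All three properties hold, so this is a valid tree decomposition of width max|bag| − 1 = 2, and hence tw(G) ≤ 2.

Yes; width 2.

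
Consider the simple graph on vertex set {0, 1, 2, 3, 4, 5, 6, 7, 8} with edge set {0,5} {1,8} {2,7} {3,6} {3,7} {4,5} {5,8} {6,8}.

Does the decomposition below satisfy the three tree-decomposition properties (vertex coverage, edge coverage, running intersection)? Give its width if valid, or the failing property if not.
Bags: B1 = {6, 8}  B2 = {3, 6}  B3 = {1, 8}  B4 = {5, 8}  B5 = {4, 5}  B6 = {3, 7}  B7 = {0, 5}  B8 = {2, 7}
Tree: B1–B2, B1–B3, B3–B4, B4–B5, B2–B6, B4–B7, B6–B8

Yes; width 1.

Checking the three conditions: (i) the bags cover all of {0, 1, 2, 3, 4, 5, 6, 7, 8}; (ii) for each edge, some bag contains both endpoints; (iii) the bags containing any fixed vertex form a subtree. All hold, so the decomposition is valid with width 2 − 1 = 1.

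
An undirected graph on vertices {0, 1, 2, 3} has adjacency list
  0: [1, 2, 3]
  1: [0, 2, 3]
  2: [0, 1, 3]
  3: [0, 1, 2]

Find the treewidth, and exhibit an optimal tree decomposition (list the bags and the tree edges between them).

Treewidth 3.
One optimal decomposition is:
Bags: B1 = {0, 1, 2, 3}
Tree: (single bag)

With just one bag of size 4, the width is 4 − 1 = 3, so tw(G) ≤ 3. On the other hand G contains the 4-clique {0, 1, 2, 3}. A clique must lie in a single bag of any decomposition, so no decomposition can have width below 3. The upper and lower bounds meet at 3, so that is the treewidth.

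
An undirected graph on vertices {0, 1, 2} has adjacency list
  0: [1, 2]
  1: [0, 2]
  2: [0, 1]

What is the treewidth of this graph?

A width-2 tree decomposition is:
Bags: B1 = {0, 1, 2}
Tree: (single bag)
A single bag containing all 3 vertices is trivially a valid decomposition of width 2. For the lower bound, the 3 vertices {0, 1, 2} are pairwise adjacent, and any tree decomposition puts a clique entirely inside one bag — forcing width ≥ 2. The upper and lower bounds meet at 2, so that is the treewidth.

2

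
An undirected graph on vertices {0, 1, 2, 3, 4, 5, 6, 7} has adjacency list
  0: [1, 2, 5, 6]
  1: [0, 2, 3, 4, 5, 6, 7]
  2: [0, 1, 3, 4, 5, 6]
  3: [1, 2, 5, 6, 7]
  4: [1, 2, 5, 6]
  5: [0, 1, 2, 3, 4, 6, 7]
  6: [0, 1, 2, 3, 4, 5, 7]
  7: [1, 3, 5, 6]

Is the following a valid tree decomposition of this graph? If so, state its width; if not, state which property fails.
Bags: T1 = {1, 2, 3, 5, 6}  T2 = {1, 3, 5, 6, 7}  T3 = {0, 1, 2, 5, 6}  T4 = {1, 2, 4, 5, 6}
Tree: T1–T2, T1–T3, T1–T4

Checking the three conditions: (i) the bags cover all of {0, 1, 2, 3, 4, 5, 6, 7}; (ii) for each edge, some bag contains both endpoints; (iii) the bags containing any fixed vertex form a subtree. All hold, so the decomposition is valid with width 5 − 1 = 4.

Yes; width 4.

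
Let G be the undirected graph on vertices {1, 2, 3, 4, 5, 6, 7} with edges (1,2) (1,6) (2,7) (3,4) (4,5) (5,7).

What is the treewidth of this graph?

1

A width-1 tree decomposition is:
Bags: B1 = {3, 4}  B2 = {4, 5}  B3 = {5, 7}  B4 = {2, 7}  B5 = {1, 2}  B6 = {1, 6}
Tree: B1–B2, B2–B3, B3–B4, B4–B5, B5–B6
The largest bag has 2 vertices, giving width 1; this decomposition certifies tw(G) ≤ 1. Since G has at least one edge (e.g. 3–4), it is not an edgeless graph, so tw(G) ≥ 1. Hence tw(G) = 1 exactly.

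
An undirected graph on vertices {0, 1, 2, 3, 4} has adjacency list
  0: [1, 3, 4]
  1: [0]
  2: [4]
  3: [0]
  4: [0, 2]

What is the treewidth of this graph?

1

A width-1 tree decomposition is:
Bags: B1 = {2, 4}  B2 = {0, 4}  B3 = {0, 3}  B4 = {0, 1}
Tree: B1–B2, B2–B3, B3–B4
Every bag has size at most 2, so the width is 2 − 1 = 1 and tw(G) ≤ 1. Since G has at least one edge (e.g. 2–4), it is not an edgeless graph, so tw(G) ≥ 1. Combining the bounds, tw(G) = 1.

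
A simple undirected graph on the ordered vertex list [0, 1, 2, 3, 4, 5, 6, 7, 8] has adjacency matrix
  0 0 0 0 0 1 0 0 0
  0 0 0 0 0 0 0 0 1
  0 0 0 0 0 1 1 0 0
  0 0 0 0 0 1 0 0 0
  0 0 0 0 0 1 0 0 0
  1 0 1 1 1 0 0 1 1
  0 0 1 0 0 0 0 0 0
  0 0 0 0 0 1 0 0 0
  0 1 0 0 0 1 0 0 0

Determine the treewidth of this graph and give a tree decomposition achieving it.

Treewidth 1.
Bags: B1 = {3, 5}  B2 = {2, 5}  B3 = {4, 5}  B4 = {5, 8}  B5 = {1, 8}  B6 = {5, 7}  B7 = {2, 6}  B8 = {0, 5}
Tree: B1–B2, B2–B3, B1–B4, B4–B5, B1–B6, B2–B7, B4–B8

Every bag has size at most 2, so the width is 2 − 1 = 1 and tw(G) ≤ 1. Since G has at least one edge (e.g. 3–5), it is not an edgeless graph, so tw(G) ≥ 1. Hence tw(G) = 1 exactly.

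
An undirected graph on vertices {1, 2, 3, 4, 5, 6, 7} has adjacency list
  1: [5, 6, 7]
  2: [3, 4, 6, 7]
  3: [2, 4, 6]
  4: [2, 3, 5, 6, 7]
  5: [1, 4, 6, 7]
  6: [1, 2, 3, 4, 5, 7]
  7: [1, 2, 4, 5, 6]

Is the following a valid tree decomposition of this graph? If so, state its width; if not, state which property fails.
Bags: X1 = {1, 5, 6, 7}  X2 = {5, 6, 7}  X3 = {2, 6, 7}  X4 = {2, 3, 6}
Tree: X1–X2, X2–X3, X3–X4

No — vertex 4 appears in no bag.

A tree decomposition must satisfy three properties: every vertex lies in some bag; for every edge, both endpoints lie together in some bag; and for every vertex, the bags containing it form a connected subtree. Here vertex 4 appears in no bag, so the decomposition is invalid.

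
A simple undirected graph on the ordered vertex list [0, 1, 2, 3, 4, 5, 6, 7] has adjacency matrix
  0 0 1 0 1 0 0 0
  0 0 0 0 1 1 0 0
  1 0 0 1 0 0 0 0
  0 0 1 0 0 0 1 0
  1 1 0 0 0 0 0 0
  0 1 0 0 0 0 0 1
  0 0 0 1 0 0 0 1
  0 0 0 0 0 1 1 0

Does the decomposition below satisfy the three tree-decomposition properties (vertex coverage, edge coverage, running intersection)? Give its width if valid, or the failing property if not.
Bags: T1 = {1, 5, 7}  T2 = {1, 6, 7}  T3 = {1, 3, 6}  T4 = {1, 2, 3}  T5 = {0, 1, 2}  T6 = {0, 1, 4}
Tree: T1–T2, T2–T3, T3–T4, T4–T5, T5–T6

Yes; width 2.

Vertex coverage: the bags together contain {0, 1, 2, 3, 4, 5, 6, 7}, the full vertex set. Edge coverage: each edge of G has both endpoints in at least one bag. Running intersection: for every vertex, the bags containing it form a connected subtree. All three properties hold, so this is a valid tree decomposition of width max|bag| − 1 = 2, and hence tw(G) ≤ 2.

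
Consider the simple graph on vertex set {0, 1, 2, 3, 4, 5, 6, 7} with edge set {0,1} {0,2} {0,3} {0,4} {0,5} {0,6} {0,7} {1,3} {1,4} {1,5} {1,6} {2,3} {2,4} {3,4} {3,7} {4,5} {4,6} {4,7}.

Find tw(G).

3

A width-3 tree decomposition is:
Bags: B1 = {0, 2, 3, 4}  B2 = {0, 1, 3, 4}  B3 = {0, 1, 4, 5}  B4 = {0, 3, 4, 7}  B5 = {0, 1, 4, 6}
Tree: B1–B2, B2–B3, B2–B4, B2–B5
Every bag has size at most 4, so the width is 4 − 1 = 3 and tw(G) ≤ 3. For the lower bound, the 4 vertices {0, 1, 3, 4} are pairwise adjacent, and any tree decomposition puts a clique entirely inside one bag — forcing width ≥ 3. Therefore the treewidth is 3.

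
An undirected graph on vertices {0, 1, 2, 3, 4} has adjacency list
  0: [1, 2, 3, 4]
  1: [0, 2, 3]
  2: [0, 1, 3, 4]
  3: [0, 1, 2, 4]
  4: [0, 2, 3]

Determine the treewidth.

3

A width-3 tree decomposition is:
Bags: B1 = {0, 2, 3, 4}  B2 = {0, 1, 2, 3}
Tree: B1–B2
Every bag has size at most 4, so the width is 4 − 1 = 3 and tw(G) ≤ 3. Conversely, {0, 1, 2, 3} is a clique of size 4, and the vertices of any clique must share a bag in every tree decomposition; so some bag has ≥ 4 vertices and tw(G) ≥ 3. Combining the bounds, tw(G) = 3.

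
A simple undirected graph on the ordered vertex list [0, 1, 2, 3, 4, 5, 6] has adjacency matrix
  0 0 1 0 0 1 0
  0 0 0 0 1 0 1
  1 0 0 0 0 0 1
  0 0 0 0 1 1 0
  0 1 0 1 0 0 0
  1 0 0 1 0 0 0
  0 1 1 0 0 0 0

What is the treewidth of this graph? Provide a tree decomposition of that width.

Treewidth 2.
One such decomposition:
Bags: B1 = {0, 3, 5}  B2 = {0, 3, 4}  B3 = {0, 1, 4}  B4 = {0, 1, 6}  B5 = {0, 2, 6}
Tree: B1–B2, B2–B3, B3–B4, B4–B5

Every bag has size at most 3, so the width is 3 − 1 = 2 and tw(G) ≤ 2. For the lower bound, G contains the cycle 0–5–3–4–1–6–2–0, so G is not a forest; only forests have treewidth ≤ 1, hence tw(G) ≥ 2. The upper and lower bounds meet at 2, so that is the treewidth.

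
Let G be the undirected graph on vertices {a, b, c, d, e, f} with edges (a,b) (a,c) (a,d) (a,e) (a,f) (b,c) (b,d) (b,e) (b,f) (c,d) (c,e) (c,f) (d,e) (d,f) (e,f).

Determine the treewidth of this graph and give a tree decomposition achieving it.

A single bag containing all 6 vertices is trivially a valid decomposition of width 5. For the lower bound, the 6 vertices {a, b, c, d, e, f} are pairwise adjacent, and any tree decomposition puts a clique entirely inside one bag — forcing width ≥ 5. Combining the bounds, tw(G) = 5.

Treewidth 5.
One optimal decomposition is:
Bags: B1 = {a, b, c, d, e, f}
Tree: (single bag)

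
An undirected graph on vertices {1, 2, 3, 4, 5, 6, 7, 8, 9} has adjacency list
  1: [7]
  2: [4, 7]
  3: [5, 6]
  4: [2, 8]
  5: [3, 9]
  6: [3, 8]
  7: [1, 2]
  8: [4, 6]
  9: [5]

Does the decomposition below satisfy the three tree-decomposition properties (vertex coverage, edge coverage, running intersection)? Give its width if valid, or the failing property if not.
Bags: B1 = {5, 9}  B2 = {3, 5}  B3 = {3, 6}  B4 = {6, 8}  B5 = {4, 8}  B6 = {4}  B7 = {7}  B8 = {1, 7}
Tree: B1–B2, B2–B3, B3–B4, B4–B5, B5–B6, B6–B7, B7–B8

No — vertex 2 appears in no bag.

A tree decomposition must satisfy three properties: every vertex lies in some bag; for every edge, both endpoints lie together in some bag; and for every vertex, the bags containing it form a connected subtree. Here vertex 2 appears in no bag, so the decomposition is invalid.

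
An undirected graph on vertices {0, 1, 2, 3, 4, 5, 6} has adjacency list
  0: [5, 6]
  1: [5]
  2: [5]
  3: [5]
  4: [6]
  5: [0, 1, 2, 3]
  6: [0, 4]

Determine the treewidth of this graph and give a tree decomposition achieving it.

Treewidth 1.
One such decomposition:
Bags: B1 = {2, 5}  B2 = {0, 5}  B3 = {1, 5}  B4 = {0, 6}  B5 = {3, 5}  B6 = {4, 6}
Tree: B1–B2, B2–B3, B2–B4, B2–B5, B4–B6

The largest bag has 2 vertices, giving width 1; this decomposition certifies tw(G) ≤ 1. G has an edge, so its treewidth is at least 1. Combining the bounds, tw(G) = 1.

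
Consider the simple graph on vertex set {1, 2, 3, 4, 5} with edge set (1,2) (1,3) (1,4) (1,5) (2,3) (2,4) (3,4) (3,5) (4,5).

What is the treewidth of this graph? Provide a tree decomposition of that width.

Treewidth 3.
One optimal decomposition is:
Bags: B1 = {1, 2, 3, 4}  B2 = {1, 3, 4, 5}
Tree: B1–B2

The largest bag has 4 vertices, giving width 3; this decomposition certifies tw(G) ≤ 3. For the lower bound, the 4 vertices {1, 2, 3, 4} are pairwise adjacent, and any tree decomposition puts a clique entirely inside one bag — forcing width ≥ 3. The upper and lower bounds meet at 3, so that is the treewidth.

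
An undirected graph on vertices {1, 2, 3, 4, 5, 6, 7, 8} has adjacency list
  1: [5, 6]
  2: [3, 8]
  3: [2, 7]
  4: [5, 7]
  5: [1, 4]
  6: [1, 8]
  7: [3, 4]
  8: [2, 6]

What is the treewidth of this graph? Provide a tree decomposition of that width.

Treewidth 2.
One optimal decomposition is:
Bags: B1 = {2, 3, 7}  B2 = {2, 4, 7}  B3 = {2, 4, 5}  B4 = {1, 2, 5}  B5 = {1, 2, 6}  B6 = {2, 6, 8}
Tree: B1–B2, B2–B3, B3–B4, B4–B5, B5–B6

Each bag holds 3 vertices, so the decomposition has width 2, which upper-bounds the treewidth. For the lower bound, G contains the cycle 2–3–7–4–5–1–6–8–2, so G is not a forest; only forests have treewidth ≤ 1, hence tw(G) ≥ 2. Therefore the treewidth is 2.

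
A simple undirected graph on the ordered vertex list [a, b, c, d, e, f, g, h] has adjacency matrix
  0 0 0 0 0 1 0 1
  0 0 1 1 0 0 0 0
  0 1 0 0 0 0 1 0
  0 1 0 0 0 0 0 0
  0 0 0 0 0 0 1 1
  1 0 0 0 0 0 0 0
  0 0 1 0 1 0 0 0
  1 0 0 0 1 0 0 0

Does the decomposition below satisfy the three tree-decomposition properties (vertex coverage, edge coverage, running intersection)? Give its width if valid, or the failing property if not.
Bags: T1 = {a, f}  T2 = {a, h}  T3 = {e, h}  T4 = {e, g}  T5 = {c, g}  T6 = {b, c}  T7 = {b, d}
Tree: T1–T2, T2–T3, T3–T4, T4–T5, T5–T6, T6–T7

Yes; width 1.

Vertex coverage: the bags together contain {a, b, c, d, e, f, g, h}, the full vertex set. Edge coverage: each edge of G has both endpoints in at least one bag. Running intersection: for every vertex, the bags containing it form a connected subtree. All three properties hold, so this is a valid tree decomposition of width max|bag| − 1 = 1, and hence tw(G) ≤ 1.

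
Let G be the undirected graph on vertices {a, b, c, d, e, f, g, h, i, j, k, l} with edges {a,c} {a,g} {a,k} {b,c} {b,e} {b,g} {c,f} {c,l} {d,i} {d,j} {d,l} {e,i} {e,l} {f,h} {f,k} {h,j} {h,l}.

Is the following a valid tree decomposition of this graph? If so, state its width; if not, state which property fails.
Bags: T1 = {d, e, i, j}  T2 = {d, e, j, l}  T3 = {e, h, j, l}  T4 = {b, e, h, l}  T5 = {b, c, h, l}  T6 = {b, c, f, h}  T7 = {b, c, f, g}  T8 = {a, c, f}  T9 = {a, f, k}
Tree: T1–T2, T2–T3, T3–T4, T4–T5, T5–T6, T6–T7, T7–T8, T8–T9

A tree decomposition must satisfy three properties: every vertex lies in some bag; for every edge, both endpoints lie together in some bag; and for every vertex, the bags containing it form a connected subtree. Here edge (g,a) lies in no bag, so the decomposition is invalid.

No — edge (g,a) lies in no bag.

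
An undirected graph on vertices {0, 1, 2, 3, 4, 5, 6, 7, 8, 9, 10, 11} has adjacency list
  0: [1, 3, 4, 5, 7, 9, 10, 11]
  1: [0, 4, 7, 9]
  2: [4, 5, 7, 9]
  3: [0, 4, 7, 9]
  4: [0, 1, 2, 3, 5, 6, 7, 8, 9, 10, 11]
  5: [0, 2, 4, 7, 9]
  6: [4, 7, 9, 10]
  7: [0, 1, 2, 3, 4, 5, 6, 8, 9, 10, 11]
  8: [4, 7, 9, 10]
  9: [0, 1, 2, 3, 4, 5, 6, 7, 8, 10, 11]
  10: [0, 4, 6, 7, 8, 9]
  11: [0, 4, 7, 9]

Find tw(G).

4

A width-4 tree decomposition is:
Bags: B1 = {0, 4, 7, 9, 10}  B2 = {4, 7, 8, 9, 10}  B3 = {4, 6, 7, 9, 10}  B4 = {0, 4, 7, 9, 11}  B5 = {0, 1, 4, 7, 9}  B6 = {0, 3, 4, 7, 9}  B7 = {0, 4, 5, 7, 9}  B8 = {2, 4, 5, 7, 9}
Tree: B1–B2, B1–B3, B1–B4, B1–B5, B5–B6, B4–B7, B7–B8
Each bag holds 5 vertices, so the decomposition has width 4, which upper-bounds the treewidth. On the other hand G contains the 5-clique {0, 1, 4, 7, 9}. A clique must lie in a single bag of any decomposition, so no decomposition can have width below 4. Hence tw(G) = 4 exactly.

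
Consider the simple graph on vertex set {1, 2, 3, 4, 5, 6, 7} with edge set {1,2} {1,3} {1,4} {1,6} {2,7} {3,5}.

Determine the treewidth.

A width-1 tree decomposition is:
Bags: B1 = {1, 6}  B2 = {1, 4}  B3 = {1, 3}  B4 = {1, 2}  B5 = {3, 5}  B6 = {2, 7}
Tree: B1–B2, B1–B3, B3–B4, B3–B5, B4–B6
The largest bag has 2 vertices, giving width 1; this decomposition certifies tw(G) ≤ 1. Since G has at least one edge (e.g. 6–1), it is not an edgeless graph, so tw(G) ≥ 1. The upper and lower bounds meet at 1, so that is the treewidth.

1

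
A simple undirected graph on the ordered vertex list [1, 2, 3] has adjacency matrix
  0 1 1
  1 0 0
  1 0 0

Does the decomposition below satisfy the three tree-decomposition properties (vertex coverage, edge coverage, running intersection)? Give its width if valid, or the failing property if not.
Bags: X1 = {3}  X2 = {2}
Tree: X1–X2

A tree decomposition must satisfy three properties: every vertex lies in some bag; for every edge, both endpoints lie together in some bag; and for every vertex, the bags containing it form a connected subtree. Here vertex 1 appears in no bag, so the decomposition is invalid.

No — vertex 1 appears in no bag.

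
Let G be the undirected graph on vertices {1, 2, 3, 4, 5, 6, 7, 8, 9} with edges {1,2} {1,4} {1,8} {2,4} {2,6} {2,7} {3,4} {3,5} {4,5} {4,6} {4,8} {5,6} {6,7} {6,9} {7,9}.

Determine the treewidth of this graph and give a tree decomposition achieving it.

Treewidth 2.
One such decomposition:
Bags: B1 = {2, 4, 6}  B2 = {1, 2, 4}  B3 = {2, 6, 7}  B4 = {1, 4, 8}  B5 = {4, 5, 6}  B6 = {3, 4, 5}  B7 = {6, 7, 9}
Tree: B1–B2, B1–B3, B2–B4, B1–B5, B5–B6, B3–B7

Each bag holds 3 vertices, so the decomposition has width 2, which upper-bounds the treewidth. On the other hand G contains the 3-clique {6, 7, 9}. A clique must lie in a single bag of any decomposition, so no decomposition can have width below 2. Combining the bounds, tw(G) = 2.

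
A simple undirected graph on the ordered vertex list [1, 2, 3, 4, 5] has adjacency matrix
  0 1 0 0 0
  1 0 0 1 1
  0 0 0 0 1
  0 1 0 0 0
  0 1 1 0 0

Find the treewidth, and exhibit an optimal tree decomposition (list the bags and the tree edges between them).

Treewidth 1.
One optimal decomposition is:
Bags: B1 = {2, 5}  B2 = {3, 5}  B3 = {1, 2}  B4 = {2, 4}
Tree: B1–B2, B1–B3, B1–B4

Each bag holds 2 vertices, so the decomposition has width 1, which upper-bounds the treewidth. G has an edge, so its treewidth is at least 1. Therefore the treewidth is 1.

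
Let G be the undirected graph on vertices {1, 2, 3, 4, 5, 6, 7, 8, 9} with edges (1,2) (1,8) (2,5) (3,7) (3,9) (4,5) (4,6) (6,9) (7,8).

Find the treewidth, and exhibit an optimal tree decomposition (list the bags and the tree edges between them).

Each bag holds 3 vertices, so the decomposition has width 2, which upper-bounds the treewidth. For the lower bound, G contains the cycle 7–8–1–2–5–4–6–9–3–7, so G is not a forest; only forests have treewidth ≤ 1, hence tw(G) ≥ 2. The upper and lower bounds meet at 2, so that is the treewidth.

Treewidth 2.
One such decomposition:
Bags: B1 = {1, 7, 8}  B2 = {1, 2, 7}  B3 = {2, 5, 7}  B4 = {4, 5, 7}  B5 = {4, 6, 7}  B6 = {6, 7, 9}  B7 = {3, 7, 9}
Tree: B1–B2, B2–B3, B3–B4, B4–B5, B5–B6, B6–B7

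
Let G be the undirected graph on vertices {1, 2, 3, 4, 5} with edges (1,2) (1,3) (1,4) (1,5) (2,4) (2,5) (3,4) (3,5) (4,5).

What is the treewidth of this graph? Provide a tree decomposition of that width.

Each bag holds 4 vertices, so the decomposition has width 3, which upper-bounds the treewidth. Conversely, {1, 2, 4, 5} is a clique of size 4, and the vertices of any clique must share a bag in every tree decomposition; so some bag has ≥ 4 vertices and tw(G) ≥ 3. Combining the bounds, tw(G) = 3.

Treewidth 3.
One optimal decomposition is:
Bags: B1 = {1, 2, 4, 5}  B2 = {1, 3, 4, 5}
Tree: B1–B2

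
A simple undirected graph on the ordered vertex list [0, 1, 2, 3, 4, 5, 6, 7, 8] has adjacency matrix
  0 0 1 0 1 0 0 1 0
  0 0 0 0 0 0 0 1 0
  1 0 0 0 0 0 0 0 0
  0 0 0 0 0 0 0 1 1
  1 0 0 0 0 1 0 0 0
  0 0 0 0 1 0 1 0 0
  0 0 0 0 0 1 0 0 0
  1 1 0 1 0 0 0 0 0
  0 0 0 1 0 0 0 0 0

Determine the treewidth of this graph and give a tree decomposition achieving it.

Treewidth 1.
Bags: B1 = {0, 7}  B2 = {1, 7}  B3 = {3, 7}  B4 = {3, 8}  B5 = {0, 4}  B6 = {4, 5}  B7 = {0, 2}  B8 = {5, 6}
Tree: B1–B2, B1–B3, B3–B4, B1–B5, B5–B6, B1–B7, B6–B8

Every bag has size at most 2, so the width is 2 − 1 = 1 and tw(G) ≤ 1. G has an edge, so its treewidth is at least 1. Hence tw(G) = 1 exactly.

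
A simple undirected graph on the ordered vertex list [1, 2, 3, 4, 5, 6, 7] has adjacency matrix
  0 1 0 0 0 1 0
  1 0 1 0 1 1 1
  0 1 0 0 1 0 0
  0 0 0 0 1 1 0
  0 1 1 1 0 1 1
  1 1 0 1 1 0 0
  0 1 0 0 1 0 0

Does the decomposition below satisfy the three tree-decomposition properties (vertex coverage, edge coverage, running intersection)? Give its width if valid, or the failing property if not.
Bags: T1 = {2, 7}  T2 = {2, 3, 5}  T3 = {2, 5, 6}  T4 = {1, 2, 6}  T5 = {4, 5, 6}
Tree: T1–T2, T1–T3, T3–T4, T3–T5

No — edge (5,7) lies in no bag.

A tree decomposition must satisfy three properties: every vertex lies in some bag; for every edge, both endpoints lie together in some bag; and for every vertex, the bags containing it form a connected subtree. Here edge (5,7) lies in no bag, so the decomposition is invalid.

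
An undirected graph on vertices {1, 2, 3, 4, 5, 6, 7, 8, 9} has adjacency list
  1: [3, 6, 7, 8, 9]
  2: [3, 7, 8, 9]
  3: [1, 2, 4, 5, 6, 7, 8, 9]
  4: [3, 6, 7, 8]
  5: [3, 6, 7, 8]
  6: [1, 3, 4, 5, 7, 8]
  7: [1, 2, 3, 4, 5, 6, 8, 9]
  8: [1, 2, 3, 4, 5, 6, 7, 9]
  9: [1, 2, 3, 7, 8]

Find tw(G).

4

A width-4 tree decomposition is:
Bags: B1 = {1, 3, 6, 7, 8}  B2 = {1, 3, 7, 8, 9}  B3 = {3, 5, 6, 7, 8}  B4 = {3, 4, 6, 7, 8}  B5 = {2, 3, 7, 8, 9}
Tree: B1–B2, B1–B3, B1–B4, B2–B5
Each bag holds 5 vertices, so the decomposition has width 4, which upper-bounds the treewidth. Conversely, {1, 3, 7, 8, 9} is a clique of size 5, and the vertices of any clique must share a bag in every tree decomposition; so some bag has ≥ 5 vertices and tw(G) ≥ 4. Therefore the treewidth is 4.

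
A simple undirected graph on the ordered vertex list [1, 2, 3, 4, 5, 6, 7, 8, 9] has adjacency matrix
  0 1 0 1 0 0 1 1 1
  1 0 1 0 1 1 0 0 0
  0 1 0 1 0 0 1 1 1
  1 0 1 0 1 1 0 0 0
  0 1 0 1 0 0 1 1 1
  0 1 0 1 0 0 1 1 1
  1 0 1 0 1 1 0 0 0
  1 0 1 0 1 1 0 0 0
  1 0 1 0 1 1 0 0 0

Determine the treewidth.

A width-4 tree decomposition is:
Bags: B1 = {1, 2, 3, 5, 6}  B2 = {1, 3, 5, 6, 9}  B3 = {1, 3, 5, 6, 8}  B4 = {1, 3, 4, 5, 6}  B5 = {1, 3, 5, 6, 7}
Tree: B1–B2, B2–B3, B3–B4, B4–B5
Each bag holds 5 vertices, so the decomposition has width 4, which upper-bounds the treewidth. For the lower bound: the 5 vertex sets {2,5}, {1,9}, {6,8}, {3}, {4} are disjoint, each induces a connected subgraph, and every pair is joined by at least one edge of G. Contracting each set to a single vertex therefore yields K_{5} as a minor, and since treewidth is minor-monotone, tw(G) ≥ tw(K_{5}) = 4. Combining the bounds, tw(G) = 4.

4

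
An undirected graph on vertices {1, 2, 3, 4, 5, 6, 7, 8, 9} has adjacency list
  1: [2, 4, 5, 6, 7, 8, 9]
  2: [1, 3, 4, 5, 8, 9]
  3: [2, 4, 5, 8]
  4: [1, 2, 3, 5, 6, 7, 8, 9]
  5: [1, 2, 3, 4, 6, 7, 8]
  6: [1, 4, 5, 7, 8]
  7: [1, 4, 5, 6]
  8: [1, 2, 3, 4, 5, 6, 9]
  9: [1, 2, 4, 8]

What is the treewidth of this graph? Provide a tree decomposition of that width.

Treewidth 4.
One optimal decomposition is:
Bags: B1 = {1, 2, 4, 5, 8}  B2 = {1, 4, 5, 6, 8}  B3 = {1, 2, 4, 8, 9}  B4 = {2, 3, 4, 5, 8}  B5 = {1, 4, 5, 6, 7}
Tree: B1–B2, B1–B3, B1–B4, B2–B5

The largest bag has 5 vertices, giving width 4; this decomposition certifies tw(G) ≤ 4. For the lower bound, the 5 vertices {1, 2, 4, 8, 9} are pairwise adjacent, and any tree decomposition puts a clique entirely inside one bag — forcing width ≥ 4. The upper and lower bounds meet at 4, so that is the treewidth.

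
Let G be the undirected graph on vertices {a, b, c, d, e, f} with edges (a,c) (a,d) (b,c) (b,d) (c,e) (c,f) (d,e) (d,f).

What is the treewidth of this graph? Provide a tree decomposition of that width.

Treewidth 2.
One optimal decomposition is:
Bags: B1 = {a, c, d}  B2 = {b, c, d}  B3 = {c, d, e}  B4 = {c, d, f}
Tree: B1–B2, B2–B3, B3–B4

The largest bag has 3 vertices, giving width 2; this decomposition certifies tw(G) ≤ 2. The edges a–c–b–d–a form a cycle, so G is not a tree and its treewidth is at least 2. Combining the bounds, tw(G) = 2.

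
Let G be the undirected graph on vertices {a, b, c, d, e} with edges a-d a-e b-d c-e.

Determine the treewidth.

A width-1 tree decomposition is:
Bags: B1 = {b, d}  B2 = {a, d}  B3 = {a, e}  B4 = {c, e}
Tree: B1–B2, B2–B3, B3–B4
Each bag holds 2 vertices, so the decomposition has width 1, which upper-bounds the treewidth. Any graph with an edge has treewidth ≥ 1, and G has the edge b–d. Therefore the treewidth is 1.

1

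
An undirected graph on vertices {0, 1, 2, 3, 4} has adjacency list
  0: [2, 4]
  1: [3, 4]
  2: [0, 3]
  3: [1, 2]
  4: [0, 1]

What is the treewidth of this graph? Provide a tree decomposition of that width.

Every bag has size at most 3, so the width is 3 − 1 = 2 and tw(G) ≤ 2. The edges 2–0–4–1–3–2 form a cycle, so G is not a tree and its treewidth is at least 2. Therefore the treewidth is 2.

Treewidth 2.
Bags: B1 = {0, 2, 4}  B2 = {1, 2, 4}  B3 = {1, 2, 3}
Tree: B1–B2, B2–B3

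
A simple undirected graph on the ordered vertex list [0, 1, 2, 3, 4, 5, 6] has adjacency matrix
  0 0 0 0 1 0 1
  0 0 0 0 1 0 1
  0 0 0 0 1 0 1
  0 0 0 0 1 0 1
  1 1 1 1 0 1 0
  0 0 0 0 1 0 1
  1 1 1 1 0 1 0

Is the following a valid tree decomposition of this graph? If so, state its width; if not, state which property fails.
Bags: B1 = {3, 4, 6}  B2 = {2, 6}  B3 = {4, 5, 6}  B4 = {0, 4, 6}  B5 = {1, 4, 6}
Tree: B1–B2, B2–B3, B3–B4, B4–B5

No — edge (4,2) lies in no bag.

A tree decomposition must satisfy three properties: every vertex lies in some bag; for every edge, both endpoints lie together in some bag; and for every vertex, the bags containing it form a connected subtree. Here edge (4,2) lies in no bag, so the decomposition is invalid.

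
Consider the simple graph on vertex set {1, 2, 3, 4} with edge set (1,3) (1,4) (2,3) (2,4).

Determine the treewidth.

A width-2 tree decomposition is:
Bags: B1 = {1, 3, 4}  B2 = {2, 3, 4}
Tree: B1–B2
Each bag holds 3 vertices, so the decomposition has width 2, which upper-bounds the treewidth. Since 3–1–4–2–3 is a cycle in G, G is not acyclic. Forests are exactly the graphs of treewidth ≤ 1, so tw(G) ≥ 2. The upper and lower bounds meet at 2, so that is the treewidth.

2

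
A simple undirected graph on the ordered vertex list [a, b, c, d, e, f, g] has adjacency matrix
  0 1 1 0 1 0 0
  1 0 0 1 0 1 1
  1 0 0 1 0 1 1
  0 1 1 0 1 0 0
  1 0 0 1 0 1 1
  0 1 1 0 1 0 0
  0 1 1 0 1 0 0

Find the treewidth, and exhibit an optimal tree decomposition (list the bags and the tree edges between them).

Treewidth 3.
One such decomposition:
Bags: B1 = {b, c, e, f}  B2 = {b, c, e, g}  B3 = {b, c, d, e}  B4 = {a, b, c, e}
Tree: B1–B2, B2–B3, B3–B4

Each bag holds 4 vertices, so the decomposition has width 3, which upper-bounds the treewidth. For the lower bound: the 4 vertex sets {c,f}, {b,g}, {e}, {d} are disjoint, each induces a connected subgraph, and every pair is joined by at least one edge of G. Contracting each set to a single vertex therefore yields K_{4} as a minor, and since treewidth is minor-monotone, tw(G) ≥ tw(K_{4}) = 3. Therefore the treewidth is 3.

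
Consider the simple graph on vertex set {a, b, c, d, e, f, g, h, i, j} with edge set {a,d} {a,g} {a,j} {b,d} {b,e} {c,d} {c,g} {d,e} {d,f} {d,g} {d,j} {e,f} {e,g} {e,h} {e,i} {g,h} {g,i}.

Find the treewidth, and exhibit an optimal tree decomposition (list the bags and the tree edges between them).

Treewidth 2.
One optimal decomposition is:
Bags: B1 = {d, e, g}  B2 = {e, g, i}  B3 = {d, e, f}  B4 = {b, d, e}  B5 = {a, d, g}  B6 = {e, g, h}  B7 = {c, d, g}  B8 = {a, d, j}
Tree: B1–B2, B1–B3, B3–B4, B1–B5, B2–B6, B1–B7, B5–B8

The largest bag has 3 vertices, giving width 2; this decomposition certifies tw(G) ≤ 2. On the other hand G contains the 3-clique {d, e, g}. A clique must lie in a single bag of any decomposition, so no decomposition can have width below 2. Hence tw(G) = 2 exactly.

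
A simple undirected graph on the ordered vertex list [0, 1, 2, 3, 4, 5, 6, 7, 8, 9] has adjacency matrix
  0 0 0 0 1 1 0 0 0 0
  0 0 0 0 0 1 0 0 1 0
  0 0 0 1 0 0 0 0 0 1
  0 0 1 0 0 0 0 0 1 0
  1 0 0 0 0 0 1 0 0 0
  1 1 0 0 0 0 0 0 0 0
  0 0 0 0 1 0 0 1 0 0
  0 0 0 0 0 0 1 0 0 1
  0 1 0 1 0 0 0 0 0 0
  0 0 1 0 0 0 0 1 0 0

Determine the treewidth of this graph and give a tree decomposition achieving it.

Treewidth 2.
One such decomposition:
Bags: B1 = {1, 5, 8}  B2 = {0, 5, 8}  B3 = {0, 4, 8}  B4 = {4, 6, 8}  B5 = {6, 7, 8}  B6 = {7, 8, 9}  B7 = {2, 8, 9}  B8 = {2, 3, 8}
Tree: B1–B2, B2–B3, B3–B4, B4–B5, B5–B6, B6–B7, B7–B8

The largest bag has 3 vertices, giving width 2; this decomposition certifies tw(G) ≤ 2. Since 8–1–5–0–4–6–7–9–2–3–8 is a cycle in G, G is not acyclic. Forests are exactly the graphs of treewidth ≤ 1, so tw(G) ≥ 2. Therefore the treewidth is 2.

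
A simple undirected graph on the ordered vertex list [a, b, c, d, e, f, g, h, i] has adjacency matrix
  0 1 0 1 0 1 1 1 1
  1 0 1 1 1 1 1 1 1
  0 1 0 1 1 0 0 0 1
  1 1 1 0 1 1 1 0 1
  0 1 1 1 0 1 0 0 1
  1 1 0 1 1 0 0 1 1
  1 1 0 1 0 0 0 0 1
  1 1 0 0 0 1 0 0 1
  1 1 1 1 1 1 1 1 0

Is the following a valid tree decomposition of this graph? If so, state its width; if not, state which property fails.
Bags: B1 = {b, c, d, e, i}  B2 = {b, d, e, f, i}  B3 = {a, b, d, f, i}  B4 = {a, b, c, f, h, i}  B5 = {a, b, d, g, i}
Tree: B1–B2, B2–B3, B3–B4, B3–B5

No — bags containing vertex c are not connected in the tree.

A tree decomposition must satisfy three properties: every vertex lies in some bag; for every edge, both endpoints lie together in some bag; and for every vertex, the bags containing it form a connected subtree. Here bags containing vertex c are not connected in the tree, so the decomposition is invalid.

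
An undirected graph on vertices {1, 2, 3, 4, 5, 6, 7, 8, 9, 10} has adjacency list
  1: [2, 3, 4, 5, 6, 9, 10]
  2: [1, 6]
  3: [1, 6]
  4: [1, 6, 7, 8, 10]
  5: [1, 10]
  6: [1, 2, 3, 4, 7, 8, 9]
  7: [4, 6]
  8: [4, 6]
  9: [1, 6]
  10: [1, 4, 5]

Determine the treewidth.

A width-2 tree decomposition is:
Bags: B1 = {1, 4, 6}  B2 = {4, 6, 7}  B3 = {1, 4, 10}  B4 = {1, 2, 6}  B5 = {1, 5, 10}  B6 = {1, 3, 6}  B7 = {1, 6, 9}  B8 = {4, 6, 8}
Tree: B1–B2, B1–B3, B1–B4, B3–B5, B4–B6, B4–B7, B2–B8
Each bag holds 3 vertices, so the decomposition has width 2, which upper-bounds the treewidth. On the other hand G contains the 3-clique {4, 6, 8}. A clique must lie in a single bag of any decomposition, so no decomposition can have width below 2. Therefore the treewidth is 2.

2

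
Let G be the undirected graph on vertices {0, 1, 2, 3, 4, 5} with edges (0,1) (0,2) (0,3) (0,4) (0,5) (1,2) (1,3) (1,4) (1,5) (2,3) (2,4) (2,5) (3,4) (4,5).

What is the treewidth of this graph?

4

A width-4 tree decomposition is:
Bags: B1 = {0, 1, 2, 3, 4}  B2 = {0, 1, 2, 4, 5}
Tree: B1–B2
Every bag has size at most 5, so the width is 5 − 1 = 4 and tw(G) ≤ 4. Conversely, {0, 1, 2, 3, 4} is a clique of size 5, and the vertices of any clique must share a bag in every tree decomposition; so some bag has ≥ 5 vertices and tw(G) ≥ 4. Combining the bounds, tw(G) = 4.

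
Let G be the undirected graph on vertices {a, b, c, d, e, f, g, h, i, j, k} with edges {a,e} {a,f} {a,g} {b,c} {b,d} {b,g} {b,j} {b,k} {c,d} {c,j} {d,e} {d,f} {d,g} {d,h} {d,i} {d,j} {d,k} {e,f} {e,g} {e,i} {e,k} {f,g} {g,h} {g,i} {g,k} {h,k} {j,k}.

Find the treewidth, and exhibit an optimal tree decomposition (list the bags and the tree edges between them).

Each bag holds 4 vertices, so the decomposition has width 3, which upper-bounds the treewidth. For the lower bound, the 4 vertices {d, e, f, g} are pairwise adjacent, and any tree decomposition puts a clique entirely inside one bag — forcing width ≥ 3. Therefore the treewidth is 3.

Treewidth 3.
One such decomposition:
Bags: B1 = {b, d, g, k}  B2 = {d, e, g, k}  B3 = {d, e, f, g}  B4 = {d, g, h, k}  B5 = {b, d, j, k}  B6 = {d, e, g, i}  B7 = {a, e, f, g}  B8 = {b, c, d, j}
Tree: B1–B2, B2–B3, B2–B4, B1–B5, B2–B6, B3–B7, B5–B8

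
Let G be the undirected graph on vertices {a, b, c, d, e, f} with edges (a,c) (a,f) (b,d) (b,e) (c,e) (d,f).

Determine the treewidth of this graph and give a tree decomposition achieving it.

Every bag has size at most 3, so the width is 3 − 1 = 2 and tw(G) ≤ 2. For the lower bound, G contains the cycle b–e–c–a–f–d–b, so G is not a forest; only forests have treewidth ≤ 1, hence tw(G) ≥ 2. Therefore the treewidth is 2.

Treewidth 2.
Bags: B1 = {b, c, e}  B2 = {a, b, c}  B3 = {a, b, f}  B4 = {b, d, f}
Tree: B1–B2, B2–B3, B3–B4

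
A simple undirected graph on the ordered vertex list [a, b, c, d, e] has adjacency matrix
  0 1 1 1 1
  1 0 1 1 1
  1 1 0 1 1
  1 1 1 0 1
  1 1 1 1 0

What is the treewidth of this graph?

4

A width-4 tree decomposition is:
Bags: B1 = {a, b, c, d, e}
Tree: (single bag)
A single bag containing all 5 vertices is trivially a valid decomposition of width 4. For the lower bound, the 5 vertices {a, b, c, d, e} are pairwise adjacent, and any tree decomposition puts a clique entirely inside one bag — forcing width ≥ 4. Therefore the treewidth is 4.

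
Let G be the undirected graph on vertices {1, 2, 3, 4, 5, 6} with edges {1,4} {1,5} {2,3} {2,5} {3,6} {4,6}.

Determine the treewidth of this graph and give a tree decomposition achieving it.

Every bag has size at most 3, so the width is 3 − 1 = 2 and tw(G) ≤ 2. For the lower bound, G contains the cycle 5–2–3–6–4–1–5, so G is not a forest; only forests have treewidth ≤ 1, hence tw(G) ≥ 2. Hence tw(G) = 2 exactly.

Treewidth 2.
One optimal decomposition is:
Bags: B1 = {2, 3, 5}  B2 = {3, 5, 6}  B3 = {4, 5, 6}  B4 = {1, 4, 5}
Tree: B1–B2, B2–B3, B3–B4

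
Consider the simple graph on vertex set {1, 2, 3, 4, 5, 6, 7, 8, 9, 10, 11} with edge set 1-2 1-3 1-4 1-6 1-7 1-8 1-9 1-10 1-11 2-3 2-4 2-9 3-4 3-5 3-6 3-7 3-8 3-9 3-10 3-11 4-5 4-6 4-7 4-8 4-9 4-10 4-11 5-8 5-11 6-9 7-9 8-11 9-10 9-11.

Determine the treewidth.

A width-4 tree decomposition is:
Bags: B1 = {1, 3, 4, 9, 11}  B2 = {1, 3, 4, 8, 11}  B3 = {3, 4, 5, 8, 11}  B4 = {1, 3, 4, 9, 10}  B5 = {1, 2, 3, 4, 9}  B6 = {1, 3, 4, 7, 9}  B7 = {1, 3, 4, 6, 9}
Tree: B1–B2, B2–B3, B1–B4, B4–B5, B4–B6, B1–B7
Each bag holds 5 vertices, so the decomposition has width 4, which upper-bounds the treewidth. Conversely, {1, 3, 4, 8, 11} is a clique of size 5, and the vertices of any clique must share a bag in every tree decomposition; so some bag has ≥ 5 vertices and tw(G) ≥ 4. The upper and lower bounds meet at 4, so that is the treewidth.

4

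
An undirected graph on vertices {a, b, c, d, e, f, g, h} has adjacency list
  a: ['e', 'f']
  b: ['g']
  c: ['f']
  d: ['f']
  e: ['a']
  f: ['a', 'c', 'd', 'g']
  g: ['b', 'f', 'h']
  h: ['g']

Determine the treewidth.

1

A width-1 tree decomposition is:
Bags: B1 = {d, f}  B2 = {f, g}  B3 = {a, f}  B4 = {a, e}  B5 = {c, f}  B6 = {b, g}  B7 = {g, h}
Tree: B1–B2, B1–B3, B3–B4, B2–B5, B2–B6, B6–B7
Each bag holds 2 vertices, so the decomposition has width 1, which upper-bounds the treewidth. G has an edge, so its treewidth is at least 1. Therefore the treewidth is 1.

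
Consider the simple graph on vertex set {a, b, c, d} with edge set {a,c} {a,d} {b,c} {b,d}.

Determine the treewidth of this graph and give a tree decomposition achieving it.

Treewidth 2.
One such decomposition:
Bags: B1 = {a, b, d}  B2 = {a, b, c}
Tree: B1–B2

Each bag holds 3 vertices, so the decomposition has width 2, which upper-bounds the treewidth. For the lower bound, G contains the cycle a–d–b–c–a, so G is not a forest; only forests have treewidth ≤ 1, hence tw(G) ≥ 2. Combining the bounds, tw(G) = 2.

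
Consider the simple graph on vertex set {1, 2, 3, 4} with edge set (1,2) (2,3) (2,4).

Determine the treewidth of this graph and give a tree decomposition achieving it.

Every bag has size at most 2, so the width is 2 − 1 = 1 and tw(G) ≤ 1. G has an edge, so its treewidth is at least 1. Hence tw(G) = 1 exactly.

Treewidth 1.
Bags: B1 = {1, 2}  B2 = {2, 4}  B3 = {2, 3}
Tree: B1–B2, B2–B3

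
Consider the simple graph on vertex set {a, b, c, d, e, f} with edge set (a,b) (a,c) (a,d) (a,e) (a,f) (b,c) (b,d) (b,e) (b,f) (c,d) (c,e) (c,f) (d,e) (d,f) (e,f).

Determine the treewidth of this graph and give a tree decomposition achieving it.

With just one bag of size 6, the width is 6 − 1 = 5, so tw(G) ≤ 5. On the other hand G contains the 6-clique {a, b, c, d, e, f}. A clique must lie in a single bag of any decomposition, so no decomposition can have width below 5. Therefore the treewidth is 5.

Treewidth 5.
One optimal decomposition is:
Bags: B1 = {a, b, c, d, e, f}
Tree: (single bag)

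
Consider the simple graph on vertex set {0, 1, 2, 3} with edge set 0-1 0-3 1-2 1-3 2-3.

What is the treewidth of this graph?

A width-2 tree decomposition is:
Bags: B1 = {1, 2, 3}  B2 = {0, 1, 3}
Tree: B1–B2
Each bag holds 3 vertices, so the decomposition has width 2, which upper-bounds the treewidth. Conversely, {0, 1, 3} is a clique of size 3, and the vertices of any clique must share a bag in every tree decomposition; so some bag has ≥ 3 vertices and tw(G) ≥ 2. Hence tw(G) = 2 exactly.

2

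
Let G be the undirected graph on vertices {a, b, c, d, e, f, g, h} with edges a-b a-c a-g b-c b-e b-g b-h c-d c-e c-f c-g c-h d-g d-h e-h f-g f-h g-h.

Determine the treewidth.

A width-3 tree decomposition is:
Bags: B1 = {b, c, g, h}  B2 = {b, c, e, h}  B3 = {a, b, c, g}  B4 = {c, f, g, h}  B5 = {c, d, g, h}
Tree: B1–B2, B1–B3, B1–B4, B4–B5
Each bag holds 4 vertices, so the decomposition has width 3, which upper-bounds the treewidth. Conversely, {c, d, g, h} is a clique of size 4, and the vertices of any clique must share a bag in every tree decomposition; so some bag has ≥ 4 vertices and tw(G) ≥ 3. Combining the bounds, tw(G) = 3.

3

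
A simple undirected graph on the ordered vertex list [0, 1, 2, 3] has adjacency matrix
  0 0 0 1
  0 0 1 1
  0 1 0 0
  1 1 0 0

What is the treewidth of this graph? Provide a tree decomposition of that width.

Every bag has size at most 2, so the width is 2 − 1 = 1 and tw(G) ≤ 1. G has an edge, so its treewidth is at least 1. Therefore the treewidth is 1.

Treewidth 1.
One such decomposition:
Bags: B1 = {0, 3}  B2 = {1, 3}  B3 = {1, 2}
Tree: B1–B2, B2–B3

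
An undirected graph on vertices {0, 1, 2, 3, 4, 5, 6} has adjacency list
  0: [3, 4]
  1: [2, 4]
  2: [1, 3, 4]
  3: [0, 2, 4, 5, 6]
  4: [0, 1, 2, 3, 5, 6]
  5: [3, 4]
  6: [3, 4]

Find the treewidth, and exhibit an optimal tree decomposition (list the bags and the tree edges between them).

Each bag holds 3 vertices, so the decomposition has width 2, which upper-bounds the treewidth. Conversely, {1, 2, 4} is a clique of size 3, and the vertices of any clique must share a bag in every tree decomposition; so some bag has ≥ 3 vertices and tw(G) ≥ 2. Combining the bounds, tw(G) = 2.

Treewidth 2.
One optimal decomposition is:
Bags: B1 = {2, 3, 4}  B2 = {3, 4, 5}  B3 = {3, 4, 6}  B4 = {0, 3, 4}  B5 = {1, 2, 4}
Tree: B1–B2, B1–B3, B2–B4, B1–B5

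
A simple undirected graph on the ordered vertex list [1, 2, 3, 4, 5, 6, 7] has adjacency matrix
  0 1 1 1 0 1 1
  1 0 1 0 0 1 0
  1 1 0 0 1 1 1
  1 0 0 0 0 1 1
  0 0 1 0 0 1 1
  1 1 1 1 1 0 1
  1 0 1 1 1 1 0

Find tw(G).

A width-3 tree decomposition is:
Bags: B1 = {1, 3, 6, 7}  B2 = {3, 5, 6, 7}  B3 = {1, 2, 3, 6}  B4 = {1, 4, 6, 7}
Tree: B1–B2, B1–B3, B1–B4
Each bag holds 4 vertices, so the decomposition has width 3, which upper-bounds the treewidth. Conversely, {1, 2, 3, 6} is a clique of size 4, and the vertices of any clique must share a bag in every tree decomposition; so some bag has ≥ 4 vertices and tw(G) ≥ 3. Therefore the treewidth is 3.

3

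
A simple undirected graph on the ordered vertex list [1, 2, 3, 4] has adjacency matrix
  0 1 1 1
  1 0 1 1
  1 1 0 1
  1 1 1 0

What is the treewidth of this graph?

3

A width-3 tree decomposition is:
Bags: B1 = {1, 2, 3, 4}
Tree: (single bag)
A single bag containing all 4 vertices is trivially a valid decomposition of width 3. Conversely, {1, 2, 3, 4} is a clique of size 4, and the vertices of any clique must share a bag in every tree decomposition; so some bag has ≥ 4 vertices and tw(G) ≥ 3. Therefore the treewidth is 3.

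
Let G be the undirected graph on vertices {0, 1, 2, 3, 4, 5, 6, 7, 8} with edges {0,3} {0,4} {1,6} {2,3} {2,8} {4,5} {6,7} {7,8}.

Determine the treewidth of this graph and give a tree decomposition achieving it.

Treewidth 1.
One optimal decomposition is:
Bags: B1 = {4, 5}  B2 = {0, 4}  B3 = {0, 3}  B4 = {2, 3}  B5 = {2, 8}  B6 = {7, 8}  B7 = {6, 7}  B8 = {1, 6}
Tree: B1–B2, B2–B3, B3–B4, B4–B5, B5–B6, B6–B7, B7–B8

Each bag holds 2 vertices, so the decomposition has width 1, which upper-bounds the treewidth. Since G has at least one edge (e.g. 5–4), it is not an edgeless graph, so tw(G) ≥ 1. Therefore the treewidth is 1.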